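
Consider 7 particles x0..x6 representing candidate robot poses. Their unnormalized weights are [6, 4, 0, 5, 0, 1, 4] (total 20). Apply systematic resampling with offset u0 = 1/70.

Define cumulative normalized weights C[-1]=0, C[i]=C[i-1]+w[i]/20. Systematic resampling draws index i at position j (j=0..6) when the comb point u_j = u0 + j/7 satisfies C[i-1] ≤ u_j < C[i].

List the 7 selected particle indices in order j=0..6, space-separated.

0 0 1 1 3 3 6

C = [3/10, 1/2, 1/2, 3/4, 3/4, 4/5, 1]
j=0: u_0=1/70 ∈ [0, 3/10) → index 0
j=1: u_1=11/70 ∈ [0, 3/10) → index 0
j=2: u_2=3/10 ∈ [3/10, 1/2) → index 1
j=3: u_3=31/70 ∈ [3/10, 1/2) → index 1
j=4: u_4=41/70 ∈ [1/2, 3/4) → index 3
j=5: u_5=51/70 ∈ [1/2, 3/4) → index 3
j=6: u_6=61/70 ∈ [4/5, 1) → index 6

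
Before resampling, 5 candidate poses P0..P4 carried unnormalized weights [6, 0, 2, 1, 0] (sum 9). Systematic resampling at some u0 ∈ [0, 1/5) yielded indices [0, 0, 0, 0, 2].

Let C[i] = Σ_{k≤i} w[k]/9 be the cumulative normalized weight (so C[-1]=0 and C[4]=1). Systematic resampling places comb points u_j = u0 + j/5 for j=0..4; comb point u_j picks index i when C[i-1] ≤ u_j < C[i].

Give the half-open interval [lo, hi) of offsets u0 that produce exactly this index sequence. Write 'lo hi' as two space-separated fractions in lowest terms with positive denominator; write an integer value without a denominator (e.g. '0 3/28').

C = [2/3, 2/3, 8/9, 1, 1]
j=0 picked index 0: u0 ∈ [0, 2/3)
j=1 picked index 0: u0 ∈ [-1/5, 7/15)
j=2 picked index 0: u0 ∈ [-2/5, 4/15)
j=3 picked index 0: u0 ∈ [-3/5, 1/15)
j=4 picked index 2: u0 ∈ [-2/15, 4/45)
intersection: [0, 1/15)

0 1/15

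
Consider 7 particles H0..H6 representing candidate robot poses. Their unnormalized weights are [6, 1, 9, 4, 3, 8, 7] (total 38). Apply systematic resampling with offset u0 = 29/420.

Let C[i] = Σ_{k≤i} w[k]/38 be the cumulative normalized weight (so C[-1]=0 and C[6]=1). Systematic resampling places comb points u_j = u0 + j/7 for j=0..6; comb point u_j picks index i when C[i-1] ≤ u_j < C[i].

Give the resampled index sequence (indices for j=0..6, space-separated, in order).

0 2 2 3 5 5 6

C = [3/19, 7/38, 8/19, 10/19, 23/38, 31/38, 1]
j=0: u_0=29/420 ∈ [0, 3/19) → index 0
j=1: u_1=89/420 ∈ [7/38, 8/19) → index 2
j=2: u_2=149/420 ∈ [7/38, 8/19) → index 2
j=3: u_3=209/420 ∈ [8/19, 10/19) → index 3
j=4: u_4=269/420 ∈ [23/38, 31/38) → index 5
j=5: u_5=47/60 ∈ [23/38, 31/38) → index 5
j=6: u_6=389/420 ∈ [31/38, 1) → index 6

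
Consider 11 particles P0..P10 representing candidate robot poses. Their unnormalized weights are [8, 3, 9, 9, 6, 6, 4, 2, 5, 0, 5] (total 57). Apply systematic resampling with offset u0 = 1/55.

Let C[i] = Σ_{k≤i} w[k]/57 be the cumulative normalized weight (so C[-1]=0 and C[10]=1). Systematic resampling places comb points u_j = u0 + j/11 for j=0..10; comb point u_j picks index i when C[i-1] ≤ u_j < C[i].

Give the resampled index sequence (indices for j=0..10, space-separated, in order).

0 0 2 2 3 3 4 5 6 8 10

C = [8/57, 11/57, 20/57, 29/57, 35/57, 41/57, 15/19, 47/57, 52/57, 52/57, 1]
j=0: u_0=1/55 ∈ [0, 8/57) → index 0
j=1: u_1=6/55 ∈ [0, 8/57) → index 0
j=2: u_2=1/5 ∈ [11/57, 20/57) → index 2
j=3: u_3=16/55 ∈ [11/57, 20/57) → index 2
j=4: u_4=21/55 ∈ [20/57, 29/57) → index 3
j=5: u_5=26/55 ∈ [20/57, 29/57) → index 3
j=6: u_6=31/55 ∈ [29/57, 35/57) → index 4
j=7: u_7=36/55 ∈ [35/57, 41/57) → index 5
j=8: u_8=41/55 ∈ [41/57, 15/19) → index 6
j=9: u_9=46/55 ∈ [47/57, 52/57) → index 8
j=10: u_10=51/55 ∈ [52/57, 1) → index 10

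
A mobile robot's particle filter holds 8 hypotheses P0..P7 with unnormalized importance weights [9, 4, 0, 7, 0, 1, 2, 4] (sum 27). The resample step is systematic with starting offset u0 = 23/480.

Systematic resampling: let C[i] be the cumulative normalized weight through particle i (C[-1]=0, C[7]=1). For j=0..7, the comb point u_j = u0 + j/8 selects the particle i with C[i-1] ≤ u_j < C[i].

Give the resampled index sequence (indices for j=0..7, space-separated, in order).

0 0 0 1 3 3 6 7

C = [1/3, 13/27, 13/27, 20/27, 20/27, 7/9, 23/27, 1]
j=0: u_0=23/480 ∈ [0, 1/3) → index 0
j=1: u_1=83/480 ∈ [0, 1/3) → index 0
j=2: u_2=143/480 ∈ [0, 1/3) → index 0
j=3: u_3=203/480 ∈ [1/3, 13/27) → index 1
j=4: u_4=263/480 ∈ [13/27, 20/27) → index 3
j=5: u_5=323/480 ∈ [13/27, 20/27) → index 3
j=6: u_6=383/480 ∈ [7/9, 23/27) → index 6
j=7: u_7=443/480 ∈ [23/27, 1) → index 7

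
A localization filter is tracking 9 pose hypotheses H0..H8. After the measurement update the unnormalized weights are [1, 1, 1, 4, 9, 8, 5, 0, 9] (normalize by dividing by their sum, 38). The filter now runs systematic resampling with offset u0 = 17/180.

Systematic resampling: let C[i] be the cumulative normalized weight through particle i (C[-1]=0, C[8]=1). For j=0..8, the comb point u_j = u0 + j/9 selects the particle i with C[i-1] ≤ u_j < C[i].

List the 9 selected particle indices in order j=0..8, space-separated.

C = [1/38, 1/19, 3/38, 7/38, 8/19, 12/19, 29/38, 29/38, 1]
j=0: u_0=17/180 ∈ [3/38, 7/38) → index 3
j=1: u_1=37/180 ∈ [7/38, 8/19) → index 4
j=2: u_2=19/60 ∈ [7/38, 8/19) → index 4
j=3: u_3=77/180 ∈ [8/19, 12/19) → index 5
j=4: u_4=97/180 ∈ [8/19, 12/19) → index 5
j=5: u_5=13/20 ∈ [12/19, 29/38) → index 6
j=6: u_6=137/180 ∈ [12/19, 29/38) → index 6
j=7: u_7=157/180 ∈ [29/38, 1) → index 8
j=8: u_8=59/60 ∈ [29/38, 1) → index 8

3 4 4 5 5 6 6 8 8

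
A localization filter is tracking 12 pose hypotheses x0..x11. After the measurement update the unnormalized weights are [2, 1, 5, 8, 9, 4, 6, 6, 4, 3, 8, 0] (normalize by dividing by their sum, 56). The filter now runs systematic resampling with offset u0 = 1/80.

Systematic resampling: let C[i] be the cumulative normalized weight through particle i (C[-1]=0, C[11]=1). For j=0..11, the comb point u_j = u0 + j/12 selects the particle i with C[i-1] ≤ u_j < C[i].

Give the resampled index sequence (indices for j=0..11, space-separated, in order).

0 2 3 3 4 4 5 6 7 8 9 10

C = [1/28, 3/56, 1/7, 2/7, 25/56, 29/56, 5/8, 41/56, 45/56, 6/7, 1, 1]
j=0: u_0=1/80 ∈ [0, 1/28) → index 0
j=1: u_1=23/240 ∈ [3/56, 1/7) → index 2
j=2: u_2=43/240 ∈ [1/7, 2/7) → index 3
j=3: u_3=21/80 ∈ [1/7, 2/7) → index 3
j=4: u_4=83/240 ∈ [2/7, 25/56) → index 4
j=5: u_5=103/240 ∈ [2/7, 25/56) → index 4
j=6: u_6=41/80 ∈ [25/56, 29/56) → index 5
j=7: u_7=143/240 ∈ [29/56, 5/8) → index 6
j=8: u_8=163/240 ∈ [5/8, 41/56) → index 7
j=9: u_9=61/80 ∈ [41/56, 45/56) → index 8
j=10: u_10=203/240 ∈ [45/56, 6/7) → index 9
j=11: u_11=223/240 ∈ [6/7, 1) → index 10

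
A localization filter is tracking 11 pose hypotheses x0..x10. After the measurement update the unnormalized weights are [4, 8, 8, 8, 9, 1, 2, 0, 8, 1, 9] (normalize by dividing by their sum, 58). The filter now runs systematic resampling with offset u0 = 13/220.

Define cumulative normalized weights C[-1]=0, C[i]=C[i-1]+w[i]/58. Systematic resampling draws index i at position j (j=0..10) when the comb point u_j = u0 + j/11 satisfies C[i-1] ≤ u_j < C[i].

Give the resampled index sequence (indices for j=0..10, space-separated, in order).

0 1 2 2 3 4 4 8 8 10 10

C = [2/29, 6/29, 10/29, 14/29, 37/58, 19/29, 20/29, 20/29, 24/29, 49/58, 1]
j=0: u_0=13/220 ∈ [0, 2/29) → index 0
j=1: u_1=3/20 ∈ [2/29, 6/29) → index 1
j=2: u_2=53/220 ∈ [6/29, 10/29) → index 2
j=3: u_3=73/220 ∈ [6/29, 10/29) → index 2
j=4: u_4=93/220 ∈ [10/29, 14/29) → index 3
j=5: u_5=113/220 ∈ [14/29, 37/58) → index 4
j=6: u_6=133/220 ∈ [14/29, 37/58) → index 4
j=7: u_7=153/220 ∈ [20/29, 24/29) → index 8
j=8: u_8=173/220 ∈ [20/29, 24/29) → index 8
j=9: u_9=193/220 ∈ [49/58, 1) → index 10
j=10: u_10=213/220 ∈ [49/58, 1) → index 10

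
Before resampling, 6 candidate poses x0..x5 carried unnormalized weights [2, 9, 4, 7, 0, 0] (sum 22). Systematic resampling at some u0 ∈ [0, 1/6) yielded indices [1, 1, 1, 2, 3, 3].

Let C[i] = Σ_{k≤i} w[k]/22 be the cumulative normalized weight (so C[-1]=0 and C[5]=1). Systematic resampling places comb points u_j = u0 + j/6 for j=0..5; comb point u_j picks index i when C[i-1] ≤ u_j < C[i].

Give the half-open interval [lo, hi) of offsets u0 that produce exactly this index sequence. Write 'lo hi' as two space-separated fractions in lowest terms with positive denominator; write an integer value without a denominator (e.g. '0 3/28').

1/11 1/6

C = [1/11, 1/2, 15/22, 1, 1, 1]
j=0 picked index 1: u0 ∈ [1/11, 1/2)
j=1 picked index 1: u0 ∈ [-5/66, 1/3)
j=2 picked index 1: u0 ∈ [-8/33, 1/6)
j=3 picked index 2: u0 ∈ [0, 2/11)
j=4 picked index 3: u0 ∈ [1/66, 1/3)
j=5 picked index 3: u0 ∈ [-5/33, 1/6)
intersection: [1/11, 1/6)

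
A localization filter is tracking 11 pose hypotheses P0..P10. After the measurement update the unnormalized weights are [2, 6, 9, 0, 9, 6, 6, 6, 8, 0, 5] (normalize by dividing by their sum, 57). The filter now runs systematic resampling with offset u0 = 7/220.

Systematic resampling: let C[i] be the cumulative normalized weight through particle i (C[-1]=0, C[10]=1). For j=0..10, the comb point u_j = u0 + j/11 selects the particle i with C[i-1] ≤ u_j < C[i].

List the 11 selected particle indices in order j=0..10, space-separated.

C = [2/57, 8/57, 17/57, 17/57, 26/57, 32/57, 2/3, 44/57, 52/57, 52/57, 1]
j=0: u_0=7/220 ∈ [0, 2/57) → index 0
j=1: u_1=27/220 ∈ [2/57, 8/57) → index 1
j=2: u_2=47/220 ∈ [8/57, 17/57) → index 2
j=3: u_3=67/220 ∈ [17/57, 26/57) → index 4
j=4: u_4=87/220 ∈ [17/57, 26/57) → index 4
j=5: u_5=107/220 ∈ [26/57, 32/57) → index 5
j=6: u_6=127/220 ∈ [32/57, 2/3) → index 6
j=7: u_7=147/220 ∈ [2/3, 44/57) → index 7
j=8: u_8=167/220 ∈ [2/3, 44/57) → index 7
j=9: u_9=17/20 ∈ [44/57, 52/57) → index 8
j=10: u_10=207/220 ∈ [52/57, 1) → index 10

0 1 2 4 4 5 6 7 7 8 10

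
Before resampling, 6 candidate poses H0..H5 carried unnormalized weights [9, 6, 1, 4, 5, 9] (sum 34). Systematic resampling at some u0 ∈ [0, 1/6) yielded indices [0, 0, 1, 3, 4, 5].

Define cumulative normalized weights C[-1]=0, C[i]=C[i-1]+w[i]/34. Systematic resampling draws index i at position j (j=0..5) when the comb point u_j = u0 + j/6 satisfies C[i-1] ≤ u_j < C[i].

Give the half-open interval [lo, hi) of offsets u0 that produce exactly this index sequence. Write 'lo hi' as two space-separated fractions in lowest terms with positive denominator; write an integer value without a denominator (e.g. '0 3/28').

0 7/102

C = [9/34, 15/34, 8/17, 10/17, 25/34, 1]
j=0 picked index 0: u0 ∈ [0, 9/34)
j=1 picked index 0: u0 ∈ [-1/6, 5/51)
j=2 picked index 1: u0 ∈ [-7/102, 11/102)
j=3 picked index 3: u0 ∈ [-1/34, 3/34)
j=4 picked index 4: u0 ∈ [-4/51, 7/102)
j=5 picked index 5: u0 ∈ [-5/51, 1/6)
intersection: [0, 7/102)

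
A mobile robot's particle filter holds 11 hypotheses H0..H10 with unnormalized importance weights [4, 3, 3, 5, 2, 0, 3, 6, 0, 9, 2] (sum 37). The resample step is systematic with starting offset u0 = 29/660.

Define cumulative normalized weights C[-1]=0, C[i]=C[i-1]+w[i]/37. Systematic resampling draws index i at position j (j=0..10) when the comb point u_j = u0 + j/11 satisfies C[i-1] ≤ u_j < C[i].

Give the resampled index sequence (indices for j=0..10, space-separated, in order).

C = [4/37, 7/37, 10/37, 15/37, 17/37, 17/37, 20/37, 26/37, 26/37, 35/37, 1]
j=0: u_0=29/660 ∈ [0, 4/37) → index 0
j=1: u_1=89/660 ∈ [4/37, 7/37) → index 1
j=2: u_2=149/660 ∈ [7/37, 10/37) → index 2
j=3: u_3=19/60 ∈ [10/37, 15/37) → index 3
j=4: u_4=269/660 ∈ [15/37, 17/37) → index 4
j=5: u_5=329/660 ∈ [17/37, 20/37) → index 6
j=6: u_6=389/660 ∈ [20/37, 26/37) → index 7
j=7: u_7=449/660 ∈ [20/37, 26/37) → index 7
j=8: u_8=509/660 ∈ [26/37, 35/37) → index 9
j=9: u_9=569/660 ∈ [26/37, 35/37) → index 9
j=10: u_10=629/660 ∈ [35/37, 1) → index 10

0 1 2 3 4 6 7 7 9 9 10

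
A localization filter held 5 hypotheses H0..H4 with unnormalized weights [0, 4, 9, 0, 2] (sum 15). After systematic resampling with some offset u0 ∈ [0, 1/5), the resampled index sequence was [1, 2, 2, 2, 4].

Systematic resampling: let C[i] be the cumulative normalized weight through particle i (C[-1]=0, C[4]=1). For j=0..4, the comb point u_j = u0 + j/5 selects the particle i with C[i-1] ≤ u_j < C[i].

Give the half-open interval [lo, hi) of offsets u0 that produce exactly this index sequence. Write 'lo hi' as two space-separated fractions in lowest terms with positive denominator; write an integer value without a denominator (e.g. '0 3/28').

C = [0, 4/15, 13/15, 13/15, 1]
j=0 picked index 1: u0 ∈ [0, 4/15)
j=1 picked index 2: u0 ∈ [1/15, 2/3)
j=2 picked index 2: u0 ∈ [-2/15, 7/15)
j=3 picked index 2: u0 ∈ [-1/3, 4/15)
j=4 picked index 4: u0 ∈ [1/15, 1/5)
intersection: [1/15, 1/5)

1/15 1/5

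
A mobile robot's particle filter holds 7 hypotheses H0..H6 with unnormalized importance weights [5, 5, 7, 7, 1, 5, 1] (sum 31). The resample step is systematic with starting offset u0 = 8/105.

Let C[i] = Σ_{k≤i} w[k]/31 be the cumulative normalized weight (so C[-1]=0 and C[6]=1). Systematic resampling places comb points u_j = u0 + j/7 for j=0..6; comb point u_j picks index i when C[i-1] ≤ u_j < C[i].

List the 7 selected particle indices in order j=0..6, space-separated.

C = [5/31, 10/31, 17/31, 24/31, 25/31, 30/31, 1]
j=0: u_0=8/105 ∈ [0, 5/31) → index 0
j=1: u_1=23/105 ∈ [5/31, 10/31) → index 1
j=2: u_2=38/105 ∈ [10/31, 17/31) → index 2
j=3: u_3=53/105 ∈ [10/31, 17/31) → index 2
j=4: u_4=68/105 ∈ [17/31, 24/31) → index 3
j=5: u_5=83/105 ∈ [24/31, 25/31) → index 4
j=6: u_6=14/15 ∈ [25/31, 30/31) → index 5

0 1 2 2 3 4 5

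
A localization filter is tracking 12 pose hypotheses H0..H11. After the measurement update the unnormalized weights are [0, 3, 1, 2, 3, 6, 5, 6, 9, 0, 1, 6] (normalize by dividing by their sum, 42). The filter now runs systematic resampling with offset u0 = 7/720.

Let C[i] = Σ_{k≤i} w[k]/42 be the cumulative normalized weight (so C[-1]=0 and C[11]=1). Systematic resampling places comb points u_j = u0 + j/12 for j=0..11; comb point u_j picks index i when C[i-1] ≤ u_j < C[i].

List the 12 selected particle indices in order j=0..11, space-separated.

C = [0, 1/14, 2/21, 1/7, 3/14, 5/14, 10/21, 13/21, 5/6, 5/6, 6/7, 1]
j=0: u_0=7/720 ∈ [0, 1/14) → index 1
j=1: u_1=67/720 ∈ [1/14, 2/21) → index 2
j=2: u_2=127/720 ∈ [1/7, 3/14) → index 4
j=3: u_3=187/720 ∈ [3/14, 5/14) → index 5
j=4: u_4=247/720 ∈ [3/14, 5/14) → index 5
j=5: u_5=307/720 ∈ [5/14, 10/21) → index 6
j=6: u_6=367/720 ∈ [10/21, 13/21) → index 7
j=7: u_7=427/720 ∈ [10/21, 13/21) → index 7
j=8: u_8=487/720 ∈ [13/21, 5/6) → index 8
j=9: u_9=547/720 ∈ [13/21, 5/6) → index 8
j=10: u_10=607/720 ∈ [5/6, 6/7) → index 10
j=11: u_11=667/720 ∈ [6/7, 1) → index 11

1 2 4 5 5 6 7 7 8 8 10 11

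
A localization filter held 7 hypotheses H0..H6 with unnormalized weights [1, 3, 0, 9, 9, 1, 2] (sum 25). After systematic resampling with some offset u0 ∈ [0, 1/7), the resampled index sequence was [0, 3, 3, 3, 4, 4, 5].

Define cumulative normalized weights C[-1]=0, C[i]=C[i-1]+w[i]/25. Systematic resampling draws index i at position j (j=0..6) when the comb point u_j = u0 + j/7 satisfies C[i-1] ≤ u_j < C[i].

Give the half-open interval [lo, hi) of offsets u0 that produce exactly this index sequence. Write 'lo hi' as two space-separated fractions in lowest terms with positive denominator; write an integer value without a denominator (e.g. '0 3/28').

C = [1/25, 4/25, 4/25, 13/25, 22/25, 23/25, 1]
j=0 picked index 0: u0 ∈ [0, 1/25)
j=1 picked index 3: u0 ∈ [3/175, 66/175)
j=2 picked index 3: u0 ∈ [-22/175, 41/175)
j=3 picked index 3: u0 ∈ [-47/175, 16/175)
j=4 picked index 4: u0 ∈ [-9/175, 54/175)
j=5 picked index 4: u0 ∈ [-34/175, 29/175)
j=6 picked index 5: u0 ∈ [4/175, 11/175)
intersection: [4/175, 1/25)

4/175 1/25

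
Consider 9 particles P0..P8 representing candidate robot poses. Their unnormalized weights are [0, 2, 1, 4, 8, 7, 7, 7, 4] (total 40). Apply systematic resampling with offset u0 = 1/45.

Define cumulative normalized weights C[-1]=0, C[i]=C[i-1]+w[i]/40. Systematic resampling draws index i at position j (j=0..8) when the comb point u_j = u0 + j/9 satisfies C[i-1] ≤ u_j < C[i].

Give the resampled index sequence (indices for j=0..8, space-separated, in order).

1 3 4 4 5 6 6 7 8

C = [0, 1/20, 3/40, 7/40, 3/8, 11/20, 29/40, 9/10, 1]
j=0: u_0=1/45 ∈ [0, 1/20) → index 1
j=1: u_1=2/15 ∈ [3/40, 7/40) → index 3
j=2: u_2=11/45 ∈ [7/40, 3/8) → index 4
j=3: u_3=16/45 ∈ [7/40, 3/8) → index 4
j=4: u_4=7/15 ∈ [3/8, 11/20) → index 5
j=5: u_5=26/45 ∈ [11/20, 29/40) → index 6
j=6: u_6=31/45 ∈ [11/20, 29/40) → index 6
j=7: u_7=4/5 ∈ [29/40, 9/10) → index 7
j=8: u_8=41/45 ∈ [9/10, 1) → index 8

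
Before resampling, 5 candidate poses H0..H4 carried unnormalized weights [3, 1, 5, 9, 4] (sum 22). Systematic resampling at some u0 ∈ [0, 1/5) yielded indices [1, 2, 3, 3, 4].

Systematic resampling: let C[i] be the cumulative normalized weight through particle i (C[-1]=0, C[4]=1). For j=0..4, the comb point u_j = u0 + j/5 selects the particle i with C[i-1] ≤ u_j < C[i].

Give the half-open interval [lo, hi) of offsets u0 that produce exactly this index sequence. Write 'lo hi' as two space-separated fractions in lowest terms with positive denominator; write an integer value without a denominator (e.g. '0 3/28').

3/22 2/11

C = [3/22, 2/11, 9/22, 9/11, 1]
j=0 picked index 1: u0 ∈ [3/22, 2/11)
j=1 picked index 2: u0 ∈ [-1/55, 23/110)
j=2 picked index 3: u0 ∈ [1/110, 23/55)
j=3 picked index 3: u0 ∈ [-21/110, 12/55)
j=4 picked index 4: u0 ∈ [1/55, 1/5)
intersection: [3/22, 2/11)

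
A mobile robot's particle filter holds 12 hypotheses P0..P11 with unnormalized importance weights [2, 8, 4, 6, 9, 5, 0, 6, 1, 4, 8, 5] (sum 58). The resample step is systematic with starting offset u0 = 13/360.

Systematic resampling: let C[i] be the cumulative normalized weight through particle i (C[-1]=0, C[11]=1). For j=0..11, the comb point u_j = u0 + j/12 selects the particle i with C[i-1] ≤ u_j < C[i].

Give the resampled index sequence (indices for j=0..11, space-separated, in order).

C = [1/29, 5/29, 7/29, 10/29, 1/2, 17/29, 17/29, 20/29, 41/58, 45/58, 53/58, 1]
j=0: u_0=13/360 ∈ [1/29, 5/29) → index 1
j=1: u_1=43/360 ∈ [1/29, 5/29) → index 1
j=2: u_2=73/360 ∈ [5/29, 7/29) → index 2
j=3: u_3=103/360 ∈ [7/29, 10/29) → index 3
j=4: u_4=133/360 ∈ [10/29, 1/2) → index 4
j=5: u_5=163/360 ∈ [10/29, 1/2) → index 4
j=6: u_6=193/360 ∈ [1/2, 17/29) → index 5
j=7: u_7=223/360 ∈ [17/29, 20/29) → index 7
j=8: u_8=253/360 ∈ [20/29, 41/58) → index 8
j=9: u_9=283/360 ∈ [45/58, 53/58) → index 10
j=10: u_10=313/360 ∈ [45/58, 53/58) → index 10
j=11: u_11=343/360 ∈ [53/58, 1) → index 11

1 1 2 3 4 4 5 7 8 10 10 11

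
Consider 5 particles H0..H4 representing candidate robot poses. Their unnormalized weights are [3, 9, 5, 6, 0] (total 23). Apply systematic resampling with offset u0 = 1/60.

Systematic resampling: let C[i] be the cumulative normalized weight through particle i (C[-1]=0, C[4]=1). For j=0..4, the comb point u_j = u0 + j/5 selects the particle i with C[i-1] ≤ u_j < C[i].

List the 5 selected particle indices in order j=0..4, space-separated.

C = [3/23, 12/23, 17/23, 1, 1]
j=0: u_0=1/60 ∈ [0, 3/23) → index 0
j=1: u_1=13/60 ∈ [3/23, 12/23) → index 1
j=2: u_2=5/12 ∈ [3/23, 12/23) → index 1
j=3: u_3=37/60 ∈ [12/23, 17/23) → index 2
j=4: u_4=49/60 ∈ [17/23, 1) → index 3

0 1 1 2 3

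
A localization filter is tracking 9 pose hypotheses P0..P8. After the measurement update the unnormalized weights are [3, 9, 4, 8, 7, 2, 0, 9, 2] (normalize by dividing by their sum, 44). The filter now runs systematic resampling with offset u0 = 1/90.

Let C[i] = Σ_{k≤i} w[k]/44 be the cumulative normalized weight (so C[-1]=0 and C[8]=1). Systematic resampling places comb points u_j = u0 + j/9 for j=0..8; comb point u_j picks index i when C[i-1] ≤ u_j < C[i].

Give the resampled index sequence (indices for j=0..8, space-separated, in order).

0 1 1 2 3 4 4 7 7

C = [3/44, 3/11, 4/11, 6/11, 31/44, 3/4, 3/4, 21/22, 1]
j=0: u_0=1/90 ∈ [0, 3/44) → index 0
j=1: u_1=11/90 ∈ [3/44, 3/11) → index 1
j=2: u_2=7/30 ∈ [3/44, 3/11) → index 1
j=3: u_3=31/90 ∈ [3/11, 4/11) → index 2
j=4: u_4=41/90 ∈ [4/11, 6/11) → index 3
j=5: u_5=17/30 ∈ [6/11, 31/44) → index 4
j=6: u_6=61/90 ∈ [6/11, 31/44) → index 4
j=7: u_7=71/90 ∈ [3/4, 21/22) → index 7
j=8: u_8=9/10 ∈ [3/4, 21/22) → index 7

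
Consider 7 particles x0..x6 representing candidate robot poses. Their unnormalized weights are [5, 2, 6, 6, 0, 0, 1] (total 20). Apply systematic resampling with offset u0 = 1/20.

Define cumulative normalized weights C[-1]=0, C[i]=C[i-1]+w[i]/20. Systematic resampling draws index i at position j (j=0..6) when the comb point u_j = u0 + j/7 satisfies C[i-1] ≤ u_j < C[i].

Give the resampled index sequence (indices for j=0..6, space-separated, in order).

C = [1/4, 7/20, 13/20, 19/20, 19/20, 19/20, 1]
j=0: u_0=1/20 ∈ [0, 1/4) → index 0
j=1: u_1=27/140 ∈ [0, 1/4) → index 0
j=2: u_2=47/140 ∈ [1/4, 7/20) → index 1
j=3: u_3=67/140 ∈ [7/20, 13/20) → index 2
j=4: u_4=87/140 ∈ [7/20, 13/20) → index 2
j=5: u_5=107/140 ∈ [13/20, 19/20) → index 3
j=6: u_6=127/140 ∈ [13/20, 19/20) → index 3

0 0 1 2 2 3 3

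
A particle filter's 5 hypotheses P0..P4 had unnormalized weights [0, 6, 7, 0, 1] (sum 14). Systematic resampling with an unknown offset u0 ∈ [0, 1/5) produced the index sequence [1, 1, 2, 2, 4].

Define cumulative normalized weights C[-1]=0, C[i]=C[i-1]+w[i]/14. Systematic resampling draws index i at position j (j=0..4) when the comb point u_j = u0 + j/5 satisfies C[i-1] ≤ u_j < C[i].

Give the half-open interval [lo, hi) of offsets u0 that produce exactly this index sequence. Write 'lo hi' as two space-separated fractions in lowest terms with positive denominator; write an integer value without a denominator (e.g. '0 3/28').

C = [0, 3/7, 13/14, 13/14, 1]
j=0 picked index 1: u0 ∈ [0, 3/7)
j=1 picked index 1: u0 ∈ [-1/5, 8/35)
j=2 picked index 2: u0 ∈ [1/35, 37/70)
j=3 picked index 2: u0 ∈ [-6/35, 23/70)
j=4 picked index 4: u0 ∈ [9/70, 1/5)
intersection: [9/70, 1/5)

9/70 1/5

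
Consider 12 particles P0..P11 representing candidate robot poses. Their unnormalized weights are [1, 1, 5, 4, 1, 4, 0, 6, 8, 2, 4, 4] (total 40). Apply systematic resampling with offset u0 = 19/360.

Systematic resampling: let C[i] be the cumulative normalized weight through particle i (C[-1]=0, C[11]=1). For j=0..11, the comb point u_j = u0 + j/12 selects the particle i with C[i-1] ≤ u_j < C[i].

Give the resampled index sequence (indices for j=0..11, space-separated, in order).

C = [1/40, 1/20, 7/40, 11/40, 3/10, 2/5, 2/5, 11/20, 3/4, 4/5, 9/10, 1]
j=0: u_0=19/360 ∈ [1/20, 7/40) → index 2
j=1: u_1=49/360 ∈ [1/20, 7/40) → index 2
j=2: u_2=79/360 ∈ [7/40, 11/40) → index 3
j=3: u_3=109/360 ∈ [3/10, 2/5) → index 5
j=4: u_4=139/360 ∈ [3/10, 2/5) → index 5
j=5: u_5=169/360 ∈ [2/5, 11/20) → index 7
j=6: u_6=199/360 ∈ [11/20, 3/4) → index 8
j=7: u_7=229/360 ∈ [11/20, 3/4) → index 8
j=8: u_8=259/360 ∈ [11/20, 3/4) → index 8
j=9: u_9=289/360 ∈ [4/5, 9/10) → index 10
j=10: u_10=319/360 ∈ [4/5, 9/10) → index 10
j=11: u_11=349/360 ∈ [9/10, 1) → index 11

2 2 3 5 5 7 8 8 8 10 10 11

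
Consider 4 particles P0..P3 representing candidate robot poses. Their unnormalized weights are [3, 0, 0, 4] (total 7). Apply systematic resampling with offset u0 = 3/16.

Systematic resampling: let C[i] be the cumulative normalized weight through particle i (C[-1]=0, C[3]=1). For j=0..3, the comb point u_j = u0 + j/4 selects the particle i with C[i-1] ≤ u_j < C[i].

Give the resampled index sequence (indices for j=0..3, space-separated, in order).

C = [3/7, 3/7, 3/7, 1]
j=0: u_0=3/16 ∈ [0, 3/7) → index 0
j=1: u_1=7/16 ∈ [3/7, 1) → index 3
j=2: u_2=11/16 ∈ [3/7, 1) → index 3
j=3: u_3=15/16 ∈ [3/7, 1) → index 3

0 3 3 3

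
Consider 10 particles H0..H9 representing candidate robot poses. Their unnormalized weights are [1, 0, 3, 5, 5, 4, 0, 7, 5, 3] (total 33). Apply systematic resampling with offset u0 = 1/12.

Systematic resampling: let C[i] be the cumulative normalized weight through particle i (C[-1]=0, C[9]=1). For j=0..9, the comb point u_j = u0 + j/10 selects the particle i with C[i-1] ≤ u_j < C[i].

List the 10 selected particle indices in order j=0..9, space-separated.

C = [1/33, 1/33, 4/33, 3/11, 14/33, 6/11, 6/11, 25/33, 10/11, 1]
j=0: u_0=1/12 ∈ [1/33, 4/33) → index 2
j=1: u_1=11/60 ∈ [4/33, 3/11) → index 3
j=2: u_2=17/60 ∈ [3/11, 14/33) → index 4
j=3: u_3=23/60 ∈ [3/11, 14/33) → index 4
j=4: u_4=29/60 ∈ [14/33, 6/11) → index 5
j=5: u_5=7/12 ∈ [6/11, 25/33) → index 7
j=6: u_6=41/60 ∈ [6/11, 25/33) → index 7
j=7: u_7=47/60 ∈ [25/33, 10/11) → index 8
j=8: u_8=53/60 ∈ [25/33, 10/11) → index 8
j=9: u_9=59/60 ∈ [10/11, 1) → index 9

2 3 4 4 5 7 7 8 8 9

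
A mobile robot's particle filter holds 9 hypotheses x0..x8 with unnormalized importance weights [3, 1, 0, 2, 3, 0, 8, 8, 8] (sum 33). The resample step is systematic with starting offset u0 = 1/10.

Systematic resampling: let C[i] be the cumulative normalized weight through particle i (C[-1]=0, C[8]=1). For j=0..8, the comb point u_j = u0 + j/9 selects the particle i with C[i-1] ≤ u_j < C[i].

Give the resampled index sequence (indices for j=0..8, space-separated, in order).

C = [1/11, 4/33, 4/33, 2/11, 3/11, 3/11, 17/33, 25/33, 1]
j=0: u_0=1/10 ∈ [1/11, 4/33) → index 1
j=1: u_1=19/90 ∈ [2/11, 3/11) → index 4
j=2: u_2=29/90 ∈ [3/11, 17/33) → index 6
j=3: u_3=13/30 ∈ [3/11, 17/33) → index 6
j=4: u_4=49/90 ∈ [17/33, 25/33) → index 7
j=5: u_5=59/90 ∈ [17/33, 25/33) → index 7
j=6: u_6=23/30 ∈ [25/33, 1) → index 8
j=7: u_7=79/90 ∈ [25/33, 1) → index 8
j=8: u_8=89/90 ∈ [25/33, 1) → index 8

1 4 6 6 7 7 8 8 8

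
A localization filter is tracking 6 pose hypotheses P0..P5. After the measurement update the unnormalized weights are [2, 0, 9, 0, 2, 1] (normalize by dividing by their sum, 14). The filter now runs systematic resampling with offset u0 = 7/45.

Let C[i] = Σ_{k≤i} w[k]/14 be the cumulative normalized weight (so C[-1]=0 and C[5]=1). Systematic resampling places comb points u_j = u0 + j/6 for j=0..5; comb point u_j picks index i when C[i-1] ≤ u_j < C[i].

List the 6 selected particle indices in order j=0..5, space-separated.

2 2 2 2 4 5

C = [1/7, 1/7, 11/14, 11/14, 13/14, 1]
j=0: u_0=7/45 ∈ [1/7, 11/14) → index 2
j=1: u_1=29/90 ∈ [1/7, 11/14) → index 2
j=2: u_2=22/45 ∈ [1/7, 11/14) → index 2
j=3: u_3=59/90 ∈ [1/7, 11/14) → index 2
j=4: u_4=37/45 ∈ [11/14, 13/14) → index 4
j=5: u_5=89/90 ∈ [13/14, 1) → index 5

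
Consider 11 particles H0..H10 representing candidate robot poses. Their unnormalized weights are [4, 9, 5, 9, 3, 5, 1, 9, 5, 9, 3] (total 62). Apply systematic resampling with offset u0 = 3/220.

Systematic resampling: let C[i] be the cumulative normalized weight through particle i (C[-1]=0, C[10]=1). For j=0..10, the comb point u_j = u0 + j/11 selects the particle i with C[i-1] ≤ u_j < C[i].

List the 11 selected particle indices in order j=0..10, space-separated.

C = [2/31, 13/62, 9/31, 27/62, 15/31, 35/62, 18/31, 45/62, 25/31, 59/62, 1]
j=0: u_0=3/220 ∈ [0, 2/31) → index 0
j=1: u_1=23/220 ∈ [2/31, 13/62) → index 1
j=2: u_2=43/220 ∈ [2/31, 13/62) → index 1
j=3: u_3=63/220 ∈ [13/62, 9/31) → index 2
j=4: u_4=83/220 ∈ [9/31, 27/62) → index 3
j=5: u_5=103/220 ∈ [27/62, 15/31) → index 4
j=6: u_6=123/220 ∈ [15/31, 35/62) → index 5
j=7: u_7=13/20 ∈ [18/31, 45/62) → index 7
j=8: u_8=163/220 ∈ [45/62, 25/31) → index 8
j=9: u_9=183/220 ∈ [25/31, 59/62) → index 9
j=10: u_10=203/220 ∈ [25/31, 59/62) → index 9

0 1 1 2 3 4 5 7 8 9 9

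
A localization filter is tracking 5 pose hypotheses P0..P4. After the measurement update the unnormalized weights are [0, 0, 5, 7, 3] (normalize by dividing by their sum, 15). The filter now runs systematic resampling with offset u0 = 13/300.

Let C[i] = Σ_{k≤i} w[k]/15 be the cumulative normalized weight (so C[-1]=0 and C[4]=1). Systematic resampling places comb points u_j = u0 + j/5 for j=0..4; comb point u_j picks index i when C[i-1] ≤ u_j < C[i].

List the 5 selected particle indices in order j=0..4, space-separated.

C = [0, 0, 1/3, 4/5, 1]
j=0: u_0=13/300 ∈ [0, 1/3) → index 2
j=1: u_1=73/300 ∈ [0, 1/3) → index 2
j=2: u_2=133/300 ∈ [1/3, 4/5) → index 3
j=3: u_3=193/300 ∈ [1/3, 4/5) → index 3
j=4: u_4=253/300 ∈ [4/5, 1) → index 4

2 2 3 3 4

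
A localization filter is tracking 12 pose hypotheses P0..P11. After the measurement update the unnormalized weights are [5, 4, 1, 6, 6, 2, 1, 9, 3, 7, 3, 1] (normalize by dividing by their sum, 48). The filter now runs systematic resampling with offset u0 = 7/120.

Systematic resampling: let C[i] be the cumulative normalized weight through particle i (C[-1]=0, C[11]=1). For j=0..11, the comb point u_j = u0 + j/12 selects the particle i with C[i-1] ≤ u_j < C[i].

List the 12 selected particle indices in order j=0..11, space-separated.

0 1 3 3 4 5 7 7 8 9 9 10

C = [5/48, 3/16, 5/24, 1/3, 11/24, 1/2, 25/48, 17/24, 37/48, 11/12, 47/48, 1]
j=0: u_0=7/120 ∈ [0, 5/48) → index 0
j=1: u_1=17/120 ∈ [5/48, 3/16) → index 1
j=2: u_2=9/40 ∈ [5/24, 1/3) → index 3
j=3: u_3=37/120 ∈ [5/24, 1/3) → index 3
j=4: u_4=47/120 ∈ [1/3, 11/24) → index 4
j=5: u_5=19/40 ∈ [11/24, 1/2) → index 5
j=6: u_6=67/120 ∈ [25/48, 17/24) → index 7
j=7: u_7=77/120 ∈ [25/48, 17/24) → index 7
j=8: u_8=29/40 ∈ [17/24, 37/48) → index 8
j=9: u_9=97/120 ∈ [37/48, 11/12) → index 9
j=10: u_10=107/120 ∈ [37/48, 11/12) → index 9
j=11: u_11=39/40 ∈ [11/12, 47/48) → index 10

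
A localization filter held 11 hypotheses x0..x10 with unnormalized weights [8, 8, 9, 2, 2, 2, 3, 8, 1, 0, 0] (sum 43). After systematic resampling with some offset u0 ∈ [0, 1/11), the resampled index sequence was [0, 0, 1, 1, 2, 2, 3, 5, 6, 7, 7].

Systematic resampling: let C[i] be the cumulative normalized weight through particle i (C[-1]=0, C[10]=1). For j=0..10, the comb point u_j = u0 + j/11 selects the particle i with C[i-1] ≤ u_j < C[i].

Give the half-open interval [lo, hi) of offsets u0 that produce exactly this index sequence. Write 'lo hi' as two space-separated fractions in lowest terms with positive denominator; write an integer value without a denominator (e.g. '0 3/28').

C = [8/43, 16/43, 25/43, 27/43, 29/43, 31/43, 34/43, 42/43, 1, 1, 1]
j=0 picked index 0: u0 ∈ [0, 8/43)
j=1 picked index 0: u0 ∈ [-1/11, 45/473)
j=2 picked index 1: u0 ∈ [2/473, 90/473)
j=3 picked index 1: u0 ∈ [-41/473, 47/473)
j=4 picked index 2: u0 ∈ [4/473, 103/473)
j=5 picked index 2: u0 ∈ [-39/473, 60/473)
j=6 picked index 3: u0 ∈ [17/473, 39/473)
j=7 picked index 5: u0 ∈ [18/473, 40/473)
j=8 picked index 6: u0 ∈ [-3/473, 30/473)
j=9 picked index 7: u0 ∈ [-13/473, 75/473)
j=10 picked index 7: u0 ∈ [-56/473, 32/473)
intersection: [18/473, 30/473)

18/473 30/473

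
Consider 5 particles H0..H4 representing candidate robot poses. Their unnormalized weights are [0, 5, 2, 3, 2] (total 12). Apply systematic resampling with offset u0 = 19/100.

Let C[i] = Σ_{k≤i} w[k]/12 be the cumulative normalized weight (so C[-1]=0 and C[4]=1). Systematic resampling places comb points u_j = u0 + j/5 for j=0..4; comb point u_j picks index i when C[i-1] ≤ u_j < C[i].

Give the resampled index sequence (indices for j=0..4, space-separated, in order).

1 1 3 3 4

C = [0, 5/12, 7/12, 5/6, 1]
j=0: u_0=19/100 ∈ [0, 5/12) → index 1
j=1: u_1=39/100 ∈ [0, 5/12) → index 1
j=2: u_2=59/100 ∈ [7/12, 5/6) → index 3
j=3: u_3=79/100 ∈ [7/12, 5/6) → index 3
j=4: u_4=99/100 ∈ [5/6, 1) → index 4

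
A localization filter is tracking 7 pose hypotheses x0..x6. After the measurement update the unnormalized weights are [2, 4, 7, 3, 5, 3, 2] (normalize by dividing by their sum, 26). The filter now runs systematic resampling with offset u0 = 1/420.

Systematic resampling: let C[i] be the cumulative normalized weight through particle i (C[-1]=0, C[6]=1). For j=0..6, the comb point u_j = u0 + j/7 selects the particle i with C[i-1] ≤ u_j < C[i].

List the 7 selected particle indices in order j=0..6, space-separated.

0 1 2 2 3 4 5

C = [1/13, 3/13, 1/2, 8/13, 21/26, 12/13, 1]
j=0: u_0=1/420 ∈ [0, 1/13) → index 0
j=1: u_1=61/420 ∈ [1/13, 3/13) → index 1
j=2: u_2=121/420 ∈ [3/13, 1/2) → index 2
j=3: u_3=181/420 ∈ [3/13, 1/2) → index 2
j=4: u_4=241/420 ∈ [1/2, 8/13) → index 3
j=5: u_5=43/60 ∈ [8/13, 21/26) → index 4
j=6: u_6=361/420 ∈ [21/26, 12/13) → index 5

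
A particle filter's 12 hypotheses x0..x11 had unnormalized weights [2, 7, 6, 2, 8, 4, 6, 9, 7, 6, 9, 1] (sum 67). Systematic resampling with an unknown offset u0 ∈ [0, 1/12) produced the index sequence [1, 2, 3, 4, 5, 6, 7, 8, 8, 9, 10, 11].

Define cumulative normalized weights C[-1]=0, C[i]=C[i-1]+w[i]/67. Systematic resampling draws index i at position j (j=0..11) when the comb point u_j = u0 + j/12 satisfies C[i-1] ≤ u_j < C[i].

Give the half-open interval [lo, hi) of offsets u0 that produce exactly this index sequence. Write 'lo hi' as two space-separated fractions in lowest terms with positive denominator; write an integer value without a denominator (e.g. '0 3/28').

C = [2/67, 9/67, 15/67, 17/67, 25/67, 29/67, 35/67, 44/67, 51/67, 57/67, 66/67, 1]
j=0 picked index 1: u0 ∈ [2/67, 9/67)
j=1 picked index 2: u0 ∈ [41/804, 113/804)
j=2 picked index 3: u0 ∈ [23/402, 35/402)
j=3 picked index 4: u0 ∈ [1/268, 33/268)
j=4 picked index 5: u0 ∈ [8/201, 20/201)
j=5 picked index 6: u0 ∈ [13/804, 85/804)
j=6 picked index 7: u0 ∈ [3/134, 21/134)
j=7 picked index 8: u0 ∈ [59/804, 143/804)
j=8 picked index 8: u0 ∈ [-2/201, 19/201)
j=9 picked index 9: u0 ∈ [3/268, 27/268)
j=10 picked index 10: u0 ∈ [7/402, 61/402)
j=11 picked index 11: u0 ∈ [55/804, 1/12)
intersection: [59/804, 1/12)

59/804 1/12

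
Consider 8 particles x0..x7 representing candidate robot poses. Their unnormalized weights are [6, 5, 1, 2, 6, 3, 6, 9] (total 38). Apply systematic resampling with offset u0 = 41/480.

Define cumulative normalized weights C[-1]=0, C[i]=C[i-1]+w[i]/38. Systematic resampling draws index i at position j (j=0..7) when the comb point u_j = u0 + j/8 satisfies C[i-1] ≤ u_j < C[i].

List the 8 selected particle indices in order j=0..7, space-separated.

0 1 3 4 5 6 7 7

C = [3/19, 11/38, 6/19, 7/19, 10/19, 23/38, 29/38, 1]
j=0: u_0=41/480 ∈ [0, 3/19) → index 0
j=1: u_1=101/480 ∈ [3/19, 11/38) → index 1
j=2: u_2=161/480 ∈ [6/19, 7/19) → index 3
j=3: u_3=221/480 ∈ [7/19, 10/19) → index 4
j=4: u_4=281/480 ∈ [10/19, 23/38) → index 5
j=5: u_5=341/480 ∈ [23/38, 29/38) → index 6
j=6: u_6=401/480 ∈ [29/38, 1) → index 7
j=7: u_7=461/480 ∈ [29/38, 1) → index 7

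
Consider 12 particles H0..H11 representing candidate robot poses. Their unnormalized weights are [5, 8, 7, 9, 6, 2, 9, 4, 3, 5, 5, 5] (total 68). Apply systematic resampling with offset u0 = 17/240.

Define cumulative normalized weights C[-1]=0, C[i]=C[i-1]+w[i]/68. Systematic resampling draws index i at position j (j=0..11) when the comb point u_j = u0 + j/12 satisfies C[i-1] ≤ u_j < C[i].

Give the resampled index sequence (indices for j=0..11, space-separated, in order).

C = [5/68, 13/68, 5/17, 29/68, 35/68, 37/68, 23/34, 25/34, 53/68, 29/34, 63/68, 1]
j=0: u_0=17/240 ∈ [0, 5/68) → index 0
j=1: u_1=37/240 ∈ [5/68, 13/68) → index 1
j=2: u_2=19/80 ∈ [13/68, 5/17) → index 2
j=3: u_3=77/240 ∈ [5/17, 29/68) → index 3
j=4: u_4=97/240 ∈ [5/17, 29/68) → index 3
j=5: u_5=39/80 ∈ [29/68, 35/68) → index 4
j=6: u_6=137/240 ∈ [37/68, 23/34) → index 6
j=7: u_7=157/240 ∈ [37/68, 23/34) → index 6
j=8: u_8=59/80 ∈ [25/34, 53/68) → index 8
j=9: u_9=197/240 ∈ [53/68, 29/34) → index 9
j=10: u_10=217/240 ∈ [29/34, 63/68) → index 10
j=11: u_11=79/80 ∈ [63/68, 1) → index 11

0 1 2 3 3 4 6 6 8 9 10 11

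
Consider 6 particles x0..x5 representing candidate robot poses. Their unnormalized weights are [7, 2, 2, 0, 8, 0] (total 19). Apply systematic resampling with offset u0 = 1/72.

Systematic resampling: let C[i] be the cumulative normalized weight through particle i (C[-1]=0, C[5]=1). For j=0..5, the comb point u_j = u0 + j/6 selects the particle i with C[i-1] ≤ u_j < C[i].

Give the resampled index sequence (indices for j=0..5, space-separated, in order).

C = [7/19, 9/19, 11/19, 11/19, 1, 1]
j=0: u_0=1/72 ∈ [0, 7/19) → index 0
j=1: u_1=13/72 ∈ [0, 7/19) → index 0
j=2: u_2=25/72 ∈ [0, 7/19) → index 0
j=3: u_3=37/72 ∈ [9/19, 11/19) → index 2
j=4: u_4=49/72 ∈ [11/19, 1) → index 4
j=5: u_5=61/72 ∈ [11/19, 1) → index 4

0 0 0 2 4 4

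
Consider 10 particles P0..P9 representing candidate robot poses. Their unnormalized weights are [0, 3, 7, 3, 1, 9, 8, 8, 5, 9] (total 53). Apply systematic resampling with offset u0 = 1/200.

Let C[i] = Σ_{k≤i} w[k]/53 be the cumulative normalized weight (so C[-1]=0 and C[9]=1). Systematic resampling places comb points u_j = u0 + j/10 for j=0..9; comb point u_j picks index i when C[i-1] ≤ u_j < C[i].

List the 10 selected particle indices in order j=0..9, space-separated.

1 2 3 5 5 6 7 7 8 9

C = [0, 3/53, 10/53, 13/53, 14/53, 23/53, 31/53, 39/53, 44/53, 1]
j=0: u_0=1/200 ∈ [0, 3/53) → index 1
j=1: u_1=21/200 ∈ [3/53, 10/53) → index 2
j=2: u_2=41/200 ∈ [10/53, 13/53) → index 3
j=3: u_3=61/200 ∈ [14/53, 23/53) → index 5
j=4: u_4=81/200 ∈ [14/53, 23/53) → index 5
j=5: u_5=101/200 ∈ [23/53, 31/53) → index 6
j=6: u_6=121/200 ∈ [31/53, 39/53) → index 7
j=7: u_7=141/200 ∈ [31/53, 39/53) → index 7
j=8: u_8=161/200 ∈ [39/53, 44/53) → index 8
j=9: u_9=181/200 ∈ [44/53, 1) → index 9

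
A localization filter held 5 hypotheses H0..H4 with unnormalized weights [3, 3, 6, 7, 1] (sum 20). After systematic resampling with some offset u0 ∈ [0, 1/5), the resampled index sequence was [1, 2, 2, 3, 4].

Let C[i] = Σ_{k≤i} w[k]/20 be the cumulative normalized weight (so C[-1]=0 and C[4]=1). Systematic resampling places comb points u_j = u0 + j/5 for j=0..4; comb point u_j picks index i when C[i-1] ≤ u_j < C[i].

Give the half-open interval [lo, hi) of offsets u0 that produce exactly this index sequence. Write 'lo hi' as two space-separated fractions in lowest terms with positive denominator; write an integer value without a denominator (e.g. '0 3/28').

C = [3/20, 3/10, 3/5, 19/20, 1]
j=0 picked index 1: u0 ∈ [3/20, 3/10)
j=1 picked index 2: u0 ∈ [1/10, 2/5)
j=2 picked index 2: u0 ∈ [-1/10, 1/5)
j=3 picked index 3: u0 ∈ [0, 7/20)
j=4 picked index 4: u0 ∈ [3/20, 1/5)
intersection: [3/20, 1/5)

3/20 1/5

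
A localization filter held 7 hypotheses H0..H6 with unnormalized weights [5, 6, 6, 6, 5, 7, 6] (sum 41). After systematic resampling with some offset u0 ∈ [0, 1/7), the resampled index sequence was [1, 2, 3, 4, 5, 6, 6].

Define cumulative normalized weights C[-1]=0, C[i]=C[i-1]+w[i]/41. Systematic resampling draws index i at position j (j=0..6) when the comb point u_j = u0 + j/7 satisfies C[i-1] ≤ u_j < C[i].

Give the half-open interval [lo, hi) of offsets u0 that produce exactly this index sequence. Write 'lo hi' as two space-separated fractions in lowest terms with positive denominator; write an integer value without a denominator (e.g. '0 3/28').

C = [5/41, 11/41, 17/41, 23/41, 28/41, 35/41, 1]
j=0 picked index 1: u0 ∈ [5/41, 11/41)
j=1 picked index 2: u0 ∈ [36/287, 78/287)
j=2 picked index 3: u0 ∈ [37/287, 79/287)
j=3 picked index 4: u0 ∈ [38/287, 73/287)
j=4 picked index 5: u0 ∈ [32/287, 81/287)
j=5 picked index 6: u0 ∈ [40/287, 2/7)
j=6 picked index 6: u0 ∈ [-1/287, 1/7)
intersection: [40/287, 1/7)

40/287 1/7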